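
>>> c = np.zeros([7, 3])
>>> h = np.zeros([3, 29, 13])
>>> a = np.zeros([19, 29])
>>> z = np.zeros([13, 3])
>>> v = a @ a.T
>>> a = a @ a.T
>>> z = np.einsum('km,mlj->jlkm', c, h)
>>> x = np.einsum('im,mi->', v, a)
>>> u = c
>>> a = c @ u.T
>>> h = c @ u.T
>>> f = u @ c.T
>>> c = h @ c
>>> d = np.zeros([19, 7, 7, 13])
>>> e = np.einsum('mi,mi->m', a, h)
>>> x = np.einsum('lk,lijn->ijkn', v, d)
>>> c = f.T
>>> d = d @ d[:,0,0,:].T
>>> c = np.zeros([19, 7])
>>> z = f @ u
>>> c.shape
(19, 7)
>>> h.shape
(7, 7)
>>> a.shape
(7, 7)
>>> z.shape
(7, 3)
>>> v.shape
(19, 19)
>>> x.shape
(7, 7, 19, 13)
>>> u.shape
(7, 3)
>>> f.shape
(7, 7)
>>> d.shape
(19, 7, 7, 19)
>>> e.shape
(7,)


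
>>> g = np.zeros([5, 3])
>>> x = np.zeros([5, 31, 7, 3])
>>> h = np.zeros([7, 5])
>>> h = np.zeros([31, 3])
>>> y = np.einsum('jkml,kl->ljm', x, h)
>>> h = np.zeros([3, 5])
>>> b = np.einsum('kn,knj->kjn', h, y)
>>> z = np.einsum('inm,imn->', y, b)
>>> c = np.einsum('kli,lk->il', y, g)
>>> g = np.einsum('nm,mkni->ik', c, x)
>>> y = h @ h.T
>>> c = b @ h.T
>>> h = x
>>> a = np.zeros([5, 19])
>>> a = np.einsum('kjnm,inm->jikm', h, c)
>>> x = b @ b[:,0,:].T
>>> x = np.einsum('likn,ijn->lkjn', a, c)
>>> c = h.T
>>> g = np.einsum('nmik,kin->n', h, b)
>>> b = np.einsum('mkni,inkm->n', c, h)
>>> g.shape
(5,)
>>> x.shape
(31, 5, 7, 3)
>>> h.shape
(5, 31, 7, 3)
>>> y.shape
(3, 3)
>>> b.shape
(31,)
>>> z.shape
()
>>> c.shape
(3, 7, 31, 5)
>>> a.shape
(31, 3, 5, 3)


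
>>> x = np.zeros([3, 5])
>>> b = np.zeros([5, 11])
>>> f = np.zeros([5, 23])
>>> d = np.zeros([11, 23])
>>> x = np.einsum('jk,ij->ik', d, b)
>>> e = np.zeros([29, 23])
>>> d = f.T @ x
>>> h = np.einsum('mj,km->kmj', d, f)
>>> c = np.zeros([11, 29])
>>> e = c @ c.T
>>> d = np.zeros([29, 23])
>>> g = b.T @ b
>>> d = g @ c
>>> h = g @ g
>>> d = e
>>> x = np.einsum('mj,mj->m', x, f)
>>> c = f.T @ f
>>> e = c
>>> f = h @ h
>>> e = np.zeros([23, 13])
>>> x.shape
(5,)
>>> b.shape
(5, 11)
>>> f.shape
(11, 11)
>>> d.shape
(11, 11)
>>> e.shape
(23, 13)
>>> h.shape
(11, 11)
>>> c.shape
(23, 23)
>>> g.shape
(11, 11)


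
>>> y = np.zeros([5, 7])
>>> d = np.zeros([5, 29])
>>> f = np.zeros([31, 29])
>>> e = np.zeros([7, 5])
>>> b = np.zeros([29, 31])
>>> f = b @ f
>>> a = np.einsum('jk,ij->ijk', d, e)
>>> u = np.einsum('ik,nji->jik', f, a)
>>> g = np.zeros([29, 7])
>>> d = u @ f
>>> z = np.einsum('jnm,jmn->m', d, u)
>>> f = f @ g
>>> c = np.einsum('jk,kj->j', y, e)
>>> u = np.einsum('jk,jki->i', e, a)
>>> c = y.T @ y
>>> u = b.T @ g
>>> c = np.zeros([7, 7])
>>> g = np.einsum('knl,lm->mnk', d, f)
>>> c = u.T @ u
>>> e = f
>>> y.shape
(5, 7)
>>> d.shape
(5, 29, 29)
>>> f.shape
(29, 7)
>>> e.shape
(29, 7)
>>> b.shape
(29, 31)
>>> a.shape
(7, 5, 29)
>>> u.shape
(31, 7)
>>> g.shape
(7, 29, 5)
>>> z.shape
(29,)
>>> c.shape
(7, 7)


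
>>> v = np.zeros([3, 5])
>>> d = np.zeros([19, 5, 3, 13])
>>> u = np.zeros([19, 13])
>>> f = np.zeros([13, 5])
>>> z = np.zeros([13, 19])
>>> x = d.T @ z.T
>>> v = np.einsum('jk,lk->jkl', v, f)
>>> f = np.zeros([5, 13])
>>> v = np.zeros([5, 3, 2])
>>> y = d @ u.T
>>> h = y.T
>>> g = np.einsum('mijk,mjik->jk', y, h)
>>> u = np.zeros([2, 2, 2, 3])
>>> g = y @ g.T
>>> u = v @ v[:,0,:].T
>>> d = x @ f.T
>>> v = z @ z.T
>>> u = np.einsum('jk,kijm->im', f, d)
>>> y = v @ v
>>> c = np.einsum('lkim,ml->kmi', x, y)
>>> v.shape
(13, 13)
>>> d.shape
(13, 3, 5, 5)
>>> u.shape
(3, 5)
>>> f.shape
(5, 13)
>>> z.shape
(13, 19)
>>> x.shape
(13, 3, 5, 13)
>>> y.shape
(13, 13)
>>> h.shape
(19, 3, 5, 19)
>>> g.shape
(19, 5, 3, 3)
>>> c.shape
(3, 13, 5)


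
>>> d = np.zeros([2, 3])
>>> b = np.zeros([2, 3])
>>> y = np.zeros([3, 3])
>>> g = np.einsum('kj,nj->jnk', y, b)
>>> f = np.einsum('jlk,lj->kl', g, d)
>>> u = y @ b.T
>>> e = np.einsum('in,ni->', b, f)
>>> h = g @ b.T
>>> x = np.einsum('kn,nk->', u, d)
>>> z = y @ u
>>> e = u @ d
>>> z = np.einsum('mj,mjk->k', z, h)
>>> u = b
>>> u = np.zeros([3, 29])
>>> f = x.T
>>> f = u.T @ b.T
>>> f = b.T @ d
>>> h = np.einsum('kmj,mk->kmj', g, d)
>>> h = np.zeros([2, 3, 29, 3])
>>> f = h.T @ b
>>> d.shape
(2, 3)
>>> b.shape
(2, 3)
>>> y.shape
(3, 3)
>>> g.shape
(3, 2, 3)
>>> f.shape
(3, 29, 3, 3)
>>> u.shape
(3, 29)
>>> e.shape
(3, 3)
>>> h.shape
(2, 3, 29, 3)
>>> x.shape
()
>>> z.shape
(2,)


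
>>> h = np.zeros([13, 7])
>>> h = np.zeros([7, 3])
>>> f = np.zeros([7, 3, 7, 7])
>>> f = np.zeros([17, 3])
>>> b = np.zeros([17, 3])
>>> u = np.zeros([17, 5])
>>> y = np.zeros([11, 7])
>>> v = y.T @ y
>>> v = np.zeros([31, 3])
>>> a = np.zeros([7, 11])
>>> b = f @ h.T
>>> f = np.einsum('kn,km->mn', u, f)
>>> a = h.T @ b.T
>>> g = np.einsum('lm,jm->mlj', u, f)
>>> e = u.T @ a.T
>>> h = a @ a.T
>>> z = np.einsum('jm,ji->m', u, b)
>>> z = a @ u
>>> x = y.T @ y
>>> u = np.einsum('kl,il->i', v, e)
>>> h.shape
(3, 3)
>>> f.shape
(3, 5)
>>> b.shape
(17, 7)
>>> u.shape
(5,)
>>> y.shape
(11, 7)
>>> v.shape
(31, 3)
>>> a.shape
(3, 17)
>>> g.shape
(5, 17, 3)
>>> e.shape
(5, 3)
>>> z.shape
(3, 5)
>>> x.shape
(7, 7)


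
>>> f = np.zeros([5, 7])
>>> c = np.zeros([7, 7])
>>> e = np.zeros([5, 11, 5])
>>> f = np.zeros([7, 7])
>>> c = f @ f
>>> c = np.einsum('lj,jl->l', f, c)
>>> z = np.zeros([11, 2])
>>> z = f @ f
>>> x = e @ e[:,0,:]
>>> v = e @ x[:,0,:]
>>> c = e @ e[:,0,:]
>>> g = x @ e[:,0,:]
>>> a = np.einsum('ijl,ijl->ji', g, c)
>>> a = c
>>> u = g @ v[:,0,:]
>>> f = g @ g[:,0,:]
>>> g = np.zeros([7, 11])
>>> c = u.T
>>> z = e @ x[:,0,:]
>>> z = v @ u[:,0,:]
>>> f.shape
(5, 11, 5)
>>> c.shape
(5, 11, 5)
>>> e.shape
(5, 11, 5)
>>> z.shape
(5, 11, 5)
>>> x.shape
(5, 11, 5)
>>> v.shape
(5, 11, 5)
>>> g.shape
(7, 11)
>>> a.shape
(5, 11, 5)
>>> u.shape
(5, 11, 5)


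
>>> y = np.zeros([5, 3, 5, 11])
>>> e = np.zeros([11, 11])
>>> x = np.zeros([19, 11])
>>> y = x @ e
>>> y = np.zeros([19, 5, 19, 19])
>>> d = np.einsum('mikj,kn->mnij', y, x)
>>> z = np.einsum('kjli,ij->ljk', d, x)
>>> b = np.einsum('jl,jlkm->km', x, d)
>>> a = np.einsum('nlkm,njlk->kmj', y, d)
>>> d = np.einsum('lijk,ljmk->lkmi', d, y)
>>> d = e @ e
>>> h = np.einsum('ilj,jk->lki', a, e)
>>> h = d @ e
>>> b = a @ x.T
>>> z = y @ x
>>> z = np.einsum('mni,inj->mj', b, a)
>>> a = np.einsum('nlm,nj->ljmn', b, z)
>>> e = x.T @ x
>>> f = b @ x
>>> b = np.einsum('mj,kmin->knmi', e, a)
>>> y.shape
(19, 5, 19, 19)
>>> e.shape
(11, 11)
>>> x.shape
(19, 11)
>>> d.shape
(11, 11)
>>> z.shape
(19, 11)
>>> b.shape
(19, 19, 11, 19)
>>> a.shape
(19, 11, 19, 19)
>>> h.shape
(11, 11)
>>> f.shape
(19, 19, 11)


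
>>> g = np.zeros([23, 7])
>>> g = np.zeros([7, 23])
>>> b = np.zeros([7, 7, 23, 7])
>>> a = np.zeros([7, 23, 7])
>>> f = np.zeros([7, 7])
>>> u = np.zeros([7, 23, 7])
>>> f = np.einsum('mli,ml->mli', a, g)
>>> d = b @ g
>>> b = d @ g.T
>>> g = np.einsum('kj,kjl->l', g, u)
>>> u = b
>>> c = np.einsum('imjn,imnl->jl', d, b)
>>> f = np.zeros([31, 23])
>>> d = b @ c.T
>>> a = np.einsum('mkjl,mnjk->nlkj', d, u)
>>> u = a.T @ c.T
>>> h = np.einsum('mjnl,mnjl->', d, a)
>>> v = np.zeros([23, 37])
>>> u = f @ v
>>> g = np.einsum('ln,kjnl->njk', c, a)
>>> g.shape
(7, 23, 7)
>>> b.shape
(7, 7, 23, 7)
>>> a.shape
(7, 23, 7, 23)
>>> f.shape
(31, 23)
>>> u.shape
(31, 37)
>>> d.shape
(7, 7, 23, 23)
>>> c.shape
(23, 7)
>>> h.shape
()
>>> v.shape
(23, 37)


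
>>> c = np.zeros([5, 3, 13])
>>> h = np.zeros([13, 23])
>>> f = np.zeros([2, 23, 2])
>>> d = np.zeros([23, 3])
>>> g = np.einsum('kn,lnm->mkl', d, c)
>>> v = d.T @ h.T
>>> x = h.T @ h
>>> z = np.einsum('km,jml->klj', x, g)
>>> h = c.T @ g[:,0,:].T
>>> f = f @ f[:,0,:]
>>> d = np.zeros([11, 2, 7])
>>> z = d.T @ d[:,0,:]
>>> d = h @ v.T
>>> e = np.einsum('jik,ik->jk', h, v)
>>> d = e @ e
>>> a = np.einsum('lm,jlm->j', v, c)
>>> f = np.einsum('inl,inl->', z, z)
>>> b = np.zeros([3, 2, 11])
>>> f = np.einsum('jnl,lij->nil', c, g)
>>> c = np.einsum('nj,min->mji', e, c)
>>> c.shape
(5, 13, 3)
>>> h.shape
(13, 3, 13)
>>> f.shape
(3, 23, 13)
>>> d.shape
(13, 13)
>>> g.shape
(13, 23, 5)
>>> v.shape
(3, 13)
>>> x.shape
(23, 23)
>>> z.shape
(7, 2, 7)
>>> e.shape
(13, 13)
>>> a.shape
(5,)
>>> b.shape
(3, 2, 11)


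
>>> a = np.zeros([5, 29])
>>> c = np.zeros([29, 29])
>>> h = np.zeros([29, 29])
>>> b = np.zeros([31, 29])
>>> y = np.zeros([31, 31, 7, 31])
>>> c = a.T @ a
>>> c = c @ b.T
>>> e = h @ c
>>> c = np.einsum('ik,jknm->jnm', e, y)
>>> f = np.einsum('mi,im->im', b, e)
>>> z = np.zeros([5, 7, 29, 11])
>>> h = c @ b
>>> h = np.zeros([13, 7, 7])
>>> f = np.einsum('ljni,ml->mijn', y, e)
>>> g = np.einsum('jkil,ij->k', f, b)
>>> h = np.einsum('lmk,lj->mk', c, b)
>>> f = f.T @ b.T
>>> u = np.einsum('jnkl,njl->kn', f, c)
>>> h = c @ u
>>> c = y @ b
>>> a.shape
(5, 29)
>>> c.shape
(31, 31, 7, 29)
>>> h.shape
(31, 7, 31)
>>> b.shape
(31, 29)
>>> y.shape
(31, 31, 7, 31)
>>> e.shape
(29, 31)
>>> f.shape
(7, 31, 31, 31)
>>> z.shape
(5, 7, 29, 11)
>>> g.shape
(31,)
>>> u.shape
(31, 31)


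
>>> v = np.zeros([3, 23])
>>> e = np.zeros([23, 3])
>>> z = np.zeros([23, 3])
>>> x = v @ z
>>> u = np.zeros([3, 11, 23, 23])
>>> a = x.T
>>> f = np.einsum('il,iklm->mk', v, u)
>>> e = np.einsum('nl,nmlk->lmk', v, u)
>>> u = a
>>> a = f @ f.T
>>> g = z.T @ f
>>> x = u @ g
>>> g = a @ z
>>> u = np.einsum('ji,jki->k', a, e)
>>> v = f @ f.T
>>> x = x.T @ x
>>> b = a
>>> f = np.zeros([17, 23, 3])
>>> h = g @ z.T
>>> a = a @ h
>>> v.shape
(23, 23)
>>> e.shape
(23, 11, 23)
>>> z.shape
(23, 3)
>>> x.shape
(11, 11)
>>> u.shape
(11,)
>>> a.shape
(23, 23)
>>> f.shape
(17, 23, 3)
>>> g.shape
(23, 3)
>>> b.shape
(23, 23)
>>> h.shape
(23, 23)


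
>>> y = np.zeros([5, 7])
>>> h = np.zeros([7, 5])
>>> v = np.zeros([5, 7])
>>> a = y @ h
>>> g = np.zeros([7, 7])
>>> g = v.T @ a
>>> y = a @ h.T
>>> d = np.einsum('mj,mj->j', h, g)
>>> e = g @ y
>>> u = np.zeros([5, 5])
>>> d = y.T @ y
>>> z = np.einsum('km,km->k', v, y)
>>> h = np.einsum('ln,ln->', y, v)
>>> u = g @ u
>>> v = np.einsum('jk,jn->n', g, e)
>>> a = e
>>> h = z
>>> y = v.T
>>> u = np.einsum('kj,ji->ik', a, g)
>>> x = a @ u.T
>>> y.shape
(7,)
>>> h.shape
(5,)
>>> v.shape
(7,)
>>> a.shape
(7, 7)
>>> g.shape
(7, 5)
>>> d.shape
(7, 7)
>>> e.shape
(7, 7)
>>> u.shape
(5, 7)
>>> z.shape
(5,)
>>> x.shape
(7, 5)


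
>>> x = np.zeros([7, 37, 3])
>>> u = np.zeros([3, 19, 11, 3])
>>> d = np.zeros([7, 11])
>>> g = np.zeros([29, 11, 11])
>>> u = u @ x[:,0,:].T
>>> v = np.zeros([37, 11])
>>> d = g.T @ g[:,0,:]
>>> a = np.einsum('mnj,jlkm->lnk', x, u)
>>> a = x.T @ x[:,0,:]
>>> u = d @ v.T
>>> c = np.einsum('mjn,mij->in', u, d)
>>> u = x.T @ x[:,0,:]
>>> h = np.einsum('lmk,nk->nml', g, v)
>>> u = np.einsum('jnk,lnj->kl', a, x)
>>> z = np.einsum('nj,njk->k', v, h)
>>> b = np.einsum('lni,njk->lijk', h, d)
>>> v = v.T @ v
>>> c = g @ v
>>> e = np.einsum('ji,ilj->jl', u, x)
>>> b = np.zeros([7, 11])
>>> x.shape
(7, 37, 3)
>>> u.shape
(3, 7)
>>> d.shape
(11, 11, 11)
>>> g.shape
(29, 11, 11)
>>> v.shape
(11, 11)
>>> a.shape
(3, 37, 3)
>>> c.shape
(29, 11, 11)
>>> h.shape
(37, 11, 29)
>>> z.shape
(29,)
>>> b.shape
(7, 11)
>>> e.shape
(3, 37)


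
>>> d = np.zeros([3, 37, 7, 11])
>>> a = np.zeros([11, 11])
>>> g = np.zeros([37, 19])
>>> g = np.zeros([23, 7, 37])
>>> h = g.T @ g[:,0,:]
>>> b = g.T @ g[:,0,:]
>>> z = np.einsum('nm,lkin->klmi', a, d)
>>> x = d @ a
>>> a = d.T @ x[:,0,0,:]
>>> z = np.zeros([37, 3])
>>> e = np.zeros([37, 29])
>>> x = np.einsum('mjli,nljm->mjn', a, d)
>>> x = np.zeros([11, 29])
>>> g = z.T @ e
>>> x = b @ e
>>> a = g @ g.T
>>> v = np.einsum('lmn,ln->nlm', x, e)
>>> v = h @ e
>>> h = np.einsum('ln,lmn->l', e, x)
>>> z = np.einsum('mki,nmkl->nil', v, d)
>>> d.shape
(3, 37, 7, 11)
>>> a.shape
(3, 3)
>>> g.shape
(3, 29)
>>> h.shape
(37,)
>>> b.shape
(37, 7, 37)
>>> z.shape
(3, 29, 11)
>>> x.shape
(37, 7, 29)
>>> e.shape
(37, 29)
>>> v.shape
(37, 7, 29)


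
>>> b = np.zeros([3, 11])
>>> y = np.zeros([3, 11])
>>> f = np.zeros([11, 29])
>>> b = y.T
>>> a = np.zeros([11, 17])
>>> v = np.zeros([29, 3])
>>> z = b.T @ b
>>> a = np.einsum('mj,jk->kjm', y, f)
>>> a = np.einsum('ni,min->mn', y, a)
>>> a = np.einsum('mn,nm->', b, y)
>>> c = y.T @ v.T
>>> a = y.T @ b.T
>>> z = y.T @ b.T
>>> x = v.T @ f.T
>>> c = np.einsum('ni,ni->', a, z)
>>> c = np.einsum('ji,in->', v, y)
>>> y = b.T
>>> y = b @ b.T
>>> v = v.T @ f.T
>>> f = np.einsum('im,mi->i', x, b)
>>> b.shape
(11, 3)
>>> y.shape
(11, 11)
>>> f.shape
(3,)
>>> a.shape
(11, 11)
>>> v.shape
(3, 11)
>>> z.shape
(11, 11)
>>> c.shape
()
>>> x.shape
(3, 11)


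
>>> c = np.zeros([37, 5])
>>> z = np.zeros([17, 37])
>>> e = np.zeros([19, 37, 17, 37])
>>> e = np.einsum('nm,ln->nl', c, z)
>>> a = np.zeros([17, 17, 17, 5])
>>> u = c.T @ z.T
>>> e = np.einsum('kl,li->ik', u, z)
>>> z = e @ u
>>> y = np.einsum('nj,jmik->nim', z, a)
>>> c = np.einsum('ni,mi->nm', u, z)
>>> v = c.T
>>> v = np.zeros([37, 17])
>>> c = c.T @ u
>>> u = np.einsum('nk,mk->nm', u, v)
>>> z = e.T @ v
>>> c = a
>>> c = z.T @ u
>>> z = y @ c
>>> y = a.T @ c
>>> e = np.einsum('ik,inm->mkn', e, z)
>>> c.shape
(17, 37)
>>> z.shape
(37, 17, 37)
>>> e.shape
(37, 5, 17)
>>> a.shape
(17, 17, 17, 5)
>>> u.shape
(5, 37)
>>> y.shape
(5, 17, 17, 37)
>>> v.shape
(37, 17)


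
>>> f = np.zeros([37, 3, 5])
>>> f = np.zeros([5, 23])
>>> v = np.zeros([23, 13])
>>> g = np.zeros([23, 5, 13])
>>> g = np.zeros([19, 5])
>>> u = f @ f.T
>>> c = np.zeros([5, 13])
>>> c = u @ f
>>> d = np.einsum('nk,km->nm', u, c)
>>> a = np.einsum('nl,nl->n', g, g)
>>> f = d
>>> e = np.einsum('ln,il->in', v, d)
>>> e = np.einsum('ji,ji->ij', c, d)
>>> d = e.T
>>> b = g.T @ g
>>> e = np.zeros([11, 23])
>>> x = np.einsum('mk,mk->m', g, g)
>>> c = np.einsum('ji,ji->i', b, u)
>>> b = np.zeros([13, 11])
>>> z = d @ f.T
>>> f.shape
(5, 23)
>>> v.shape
(23, 13)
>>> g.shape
(19, 5)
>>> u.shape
(5, 5)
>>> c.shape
(5,)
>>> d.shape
(5, 23)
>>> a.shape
(19,)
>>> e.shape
(11, 23)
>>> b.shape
(13, 11)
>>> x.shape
(19,)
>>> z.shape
(5, 5)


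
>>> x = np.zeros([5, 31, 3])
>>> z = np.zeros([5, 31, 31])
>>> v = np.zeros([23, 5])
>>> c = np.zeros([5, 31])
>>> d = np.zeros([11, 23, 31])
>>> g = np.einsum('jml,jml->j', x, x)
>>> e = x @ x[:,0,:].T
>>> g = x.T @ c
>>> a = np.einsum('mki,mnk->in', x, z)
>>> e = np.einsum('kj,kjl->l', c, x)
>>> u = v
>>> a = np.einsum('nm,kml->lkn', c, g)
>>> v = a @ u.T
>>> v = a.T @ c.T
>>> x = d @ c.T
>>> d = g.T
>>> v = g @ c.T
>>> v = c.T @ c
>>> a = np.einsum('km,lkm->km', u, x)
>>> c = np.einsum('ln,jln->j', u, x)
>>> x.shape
(11, 23, 5)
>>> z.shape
(5, 31, 31)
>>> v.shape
(31, 31)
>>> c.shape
(11,)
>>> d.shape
(31, 31, 3)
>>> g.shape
(3, 31, 31)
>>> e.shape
(3,)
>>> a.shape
(23, 5)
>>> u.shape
(23, 5)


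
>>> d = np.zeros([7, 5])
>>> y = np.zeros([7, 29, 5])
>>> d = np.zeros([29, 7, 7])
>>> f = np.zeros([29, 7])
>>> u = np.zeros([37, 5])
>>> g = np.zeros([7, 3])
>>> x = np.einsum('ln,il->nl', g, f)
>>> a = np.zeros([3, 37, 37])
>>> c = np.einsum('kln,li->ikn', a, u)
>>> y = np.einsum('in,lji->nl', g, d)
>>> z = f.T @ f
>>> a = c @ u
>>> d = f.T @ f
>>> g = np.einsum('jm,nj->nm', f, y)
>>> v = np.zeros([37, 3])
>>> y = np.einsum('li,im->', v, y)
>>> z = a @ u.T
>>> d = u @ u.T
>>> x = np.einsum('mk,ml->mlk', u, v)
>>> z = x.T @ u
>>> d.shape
(37, 37)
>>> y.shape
()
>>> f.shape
(29, 7)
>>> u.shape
(37, 5)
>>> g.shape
(3, 7)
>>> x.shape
(37, 3, 5)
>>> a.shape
(5, 3, 5)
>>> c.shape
(5, 3, 37)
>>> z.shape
(5, 3, 5)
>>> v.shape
(37, 3)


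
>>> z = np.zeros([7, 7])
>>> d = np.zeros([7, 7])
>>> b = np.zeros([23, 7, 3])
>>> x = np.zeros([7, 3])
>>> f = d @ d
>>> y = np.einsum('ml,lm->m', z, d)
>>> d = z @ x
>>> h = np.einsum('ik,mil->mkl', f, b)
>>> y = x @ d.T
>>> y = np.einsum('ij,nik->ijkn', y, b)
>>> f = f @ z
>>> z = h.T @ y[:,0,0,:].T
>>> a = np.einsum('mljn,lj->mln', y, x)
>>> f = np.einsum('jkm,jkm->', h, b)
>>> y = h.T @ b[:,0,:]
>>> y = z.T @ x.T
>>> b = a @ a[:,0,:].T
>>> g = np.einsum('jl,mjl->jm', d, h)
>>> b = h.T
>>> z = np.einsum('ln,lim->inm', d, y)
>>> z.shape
(7, 3, 7)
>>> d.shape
(7, 3)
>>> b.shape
(3, 7, 23)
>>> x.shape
(7, 3)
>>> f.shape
()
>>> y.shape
(7, 7, 7)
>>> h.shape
(23, 7, 3)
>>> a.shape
(7, 7, 23)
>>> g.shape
(7, 23)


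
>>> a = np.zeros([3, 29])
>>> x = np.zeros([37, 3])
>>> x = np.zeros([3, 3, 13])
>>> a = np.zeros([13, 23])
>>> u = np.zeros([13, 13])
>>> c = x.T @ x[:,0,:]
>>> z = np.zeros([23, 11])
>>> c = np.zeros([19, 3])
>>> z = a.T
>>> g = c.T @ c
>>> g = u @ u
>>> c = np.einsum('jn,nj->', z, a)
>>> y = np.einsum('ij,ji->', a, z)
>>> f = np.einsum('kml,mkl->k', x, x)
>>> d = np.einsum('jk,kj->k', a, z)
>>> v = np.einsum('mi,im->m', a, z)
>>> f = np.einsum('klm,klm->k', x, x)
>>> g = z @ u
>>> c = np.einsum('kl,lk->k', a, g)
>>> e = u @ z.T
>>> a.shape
(13, 23)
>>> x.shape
(3, 3, 13)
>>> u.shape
(13, 13)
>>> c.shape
(13,)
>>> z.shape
(23, 13)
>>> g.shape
(23, 13)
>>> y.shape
()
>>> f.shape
(3,)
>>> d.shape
(23,)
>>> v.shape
(13,)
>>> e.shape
(13, 23)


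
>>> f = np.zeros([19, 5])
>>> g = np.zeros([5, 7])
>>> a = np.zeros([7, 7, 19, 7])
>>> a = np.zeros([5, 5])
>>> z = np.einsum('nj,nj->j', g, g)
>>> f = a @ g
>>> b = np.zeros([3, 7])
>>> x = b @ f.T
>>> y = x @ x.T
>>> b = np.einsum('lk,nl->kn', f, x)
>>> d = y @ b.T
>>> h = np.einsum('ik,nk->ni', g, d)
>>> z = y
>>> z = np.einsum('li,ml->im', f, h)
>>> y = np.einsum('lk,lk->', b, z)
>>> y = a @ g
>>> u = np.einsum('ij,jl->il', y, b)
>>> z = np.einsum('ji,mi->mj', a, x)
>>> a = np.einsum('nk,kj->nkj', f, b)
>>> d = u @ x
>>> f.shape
(5, 7)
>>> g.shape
(5, 7)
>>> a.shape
(5, 7, 3)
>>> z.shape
(3, 5)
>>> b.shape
(7, 3)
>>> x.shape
(3, 5)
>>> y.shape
(5, 7)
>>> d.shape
(5, 5)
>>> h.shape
(3, 5)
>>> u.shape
(5, 3)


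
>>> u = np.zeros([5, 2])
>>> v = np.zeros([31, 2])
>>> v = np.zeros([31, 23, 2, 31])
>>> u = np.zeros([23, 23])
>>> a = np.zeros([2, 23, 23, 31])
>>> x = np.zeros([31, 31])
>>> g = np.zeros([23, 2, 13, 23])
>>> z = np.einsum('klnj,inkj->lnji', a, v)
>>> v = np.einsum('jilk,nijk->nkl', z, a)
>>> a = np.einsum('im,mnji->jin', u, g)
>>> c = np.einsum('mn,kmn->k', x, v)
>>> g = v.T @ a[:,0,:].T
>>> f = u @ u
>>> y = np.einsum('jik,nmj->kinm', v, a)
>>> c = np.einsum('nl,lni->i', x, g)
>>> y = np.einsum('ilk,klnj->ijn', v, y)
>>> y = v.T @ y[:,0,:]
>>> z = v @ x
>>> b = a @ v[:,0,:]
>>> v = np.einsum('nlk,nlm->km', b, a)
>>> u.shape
(23, 23)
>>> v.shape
(31, 2)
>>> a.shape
(13, 23, 2)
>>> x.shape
(31, 31)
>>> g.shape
(31, 31, 13)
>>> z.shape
(2, 31, 31)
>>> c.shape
(13,)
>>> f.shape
(23, 23)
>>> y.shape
(31, 31, 13)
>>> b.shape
(13, 23, 31)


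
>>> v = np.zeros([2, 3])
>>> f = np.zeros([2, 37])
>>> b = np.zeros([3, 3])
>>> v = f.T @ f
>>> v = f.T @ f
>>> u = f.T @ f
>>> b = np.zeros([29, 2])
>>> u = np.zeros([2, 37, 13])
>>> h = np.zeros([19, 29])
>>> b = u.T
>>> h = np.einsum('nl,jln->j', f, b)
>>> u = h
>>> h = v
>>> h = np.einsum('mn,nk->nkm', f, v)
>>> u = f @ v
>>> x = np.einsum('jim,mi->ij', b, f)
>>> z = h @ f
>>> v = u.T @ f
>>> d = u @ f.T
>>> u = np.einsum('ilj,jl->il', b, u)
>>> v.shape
(37, 37)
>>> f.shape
(2, 37)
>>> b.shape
(13, 37, 2)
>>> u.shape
(13, 37)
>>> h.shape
(37, 37, 2)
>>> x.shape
(37, 13)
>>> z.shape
(37, 37, 37)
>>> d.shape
(2, 2)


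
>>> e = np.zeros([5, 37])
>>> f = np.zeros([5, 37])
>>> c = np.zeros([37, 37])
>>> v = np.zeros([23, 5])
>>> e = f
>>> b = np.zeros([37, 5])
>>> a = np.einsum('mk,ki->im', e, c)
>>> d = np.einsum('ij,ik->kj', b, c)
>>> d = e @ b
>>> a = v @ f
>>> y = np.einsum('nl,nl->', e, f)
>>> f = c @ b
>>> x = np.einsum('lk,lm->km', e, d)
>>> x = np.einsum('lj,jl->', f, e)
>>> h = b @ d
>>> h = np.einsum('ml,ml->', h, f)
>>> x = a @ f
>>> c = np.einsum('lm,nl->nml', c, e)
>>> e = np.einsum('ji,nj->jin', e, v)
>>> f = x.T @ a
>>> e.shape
(5, 37, 23)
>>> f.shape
(5, 37)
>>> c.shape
(5, 37, 37)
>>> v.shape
(23, 5)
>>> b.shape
(37, 5)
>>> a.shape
(23, 37)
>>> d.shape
(5, 5)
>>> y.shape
()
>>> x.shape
(23, 5)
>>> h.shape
()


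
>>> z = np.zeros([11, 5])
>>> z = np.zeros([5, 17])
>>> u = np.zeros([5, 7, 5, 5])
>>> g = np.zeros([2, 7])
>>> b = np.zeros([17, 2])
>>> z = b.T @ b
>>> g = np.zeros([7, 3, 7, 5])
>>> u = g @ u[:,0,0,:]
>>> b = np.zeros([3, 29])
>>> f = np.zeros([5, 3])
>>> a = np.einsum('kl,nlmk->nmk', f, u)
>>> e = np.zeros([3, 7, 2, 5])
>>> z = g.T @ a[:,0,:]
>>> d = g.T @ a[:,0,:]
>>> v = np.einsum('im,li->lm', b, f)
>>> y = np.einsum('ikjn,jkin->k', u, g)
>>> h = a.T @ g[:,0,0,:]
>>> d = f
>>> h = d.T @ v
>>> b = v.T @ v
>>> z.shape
(5, 7, 3, 5)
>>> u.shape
(7, 3, 7, 5)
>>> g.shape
(7, 3, 7, 5)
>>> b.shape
(29, 29)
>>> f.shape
(5, 3)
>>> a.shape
(7, 7, 5)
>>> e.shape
(3, 7, 2, 5)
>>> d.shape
(5, 3)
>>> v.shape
(5, 29)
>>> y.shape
(3,)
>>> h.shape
(3, 29)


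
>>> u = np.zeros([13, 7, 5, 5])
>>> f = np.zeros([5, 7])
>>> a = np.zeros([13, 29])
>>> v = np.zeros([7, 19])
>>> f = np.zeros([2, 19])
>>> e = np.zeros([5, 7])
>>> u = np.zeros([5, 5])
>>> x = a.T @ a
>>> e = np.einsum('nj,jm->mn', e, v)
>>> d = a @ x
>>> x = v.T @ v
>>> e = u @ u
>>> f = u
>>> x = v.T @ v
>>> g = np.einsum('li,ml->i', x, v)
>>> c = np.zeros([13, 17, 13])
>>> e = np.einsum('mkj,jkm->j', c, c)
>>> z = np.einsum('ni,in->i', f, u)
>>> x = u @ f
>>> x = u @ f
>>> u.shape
(5, 5)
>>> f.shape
(5, 5)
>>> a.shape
(13, 29)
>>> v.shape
(7, 19)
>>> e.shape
(13,)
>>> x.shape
(5, 5)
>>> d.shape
(13, 29)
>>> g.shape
(19,)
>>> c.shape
(13, 17, 13)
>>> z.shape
(5,)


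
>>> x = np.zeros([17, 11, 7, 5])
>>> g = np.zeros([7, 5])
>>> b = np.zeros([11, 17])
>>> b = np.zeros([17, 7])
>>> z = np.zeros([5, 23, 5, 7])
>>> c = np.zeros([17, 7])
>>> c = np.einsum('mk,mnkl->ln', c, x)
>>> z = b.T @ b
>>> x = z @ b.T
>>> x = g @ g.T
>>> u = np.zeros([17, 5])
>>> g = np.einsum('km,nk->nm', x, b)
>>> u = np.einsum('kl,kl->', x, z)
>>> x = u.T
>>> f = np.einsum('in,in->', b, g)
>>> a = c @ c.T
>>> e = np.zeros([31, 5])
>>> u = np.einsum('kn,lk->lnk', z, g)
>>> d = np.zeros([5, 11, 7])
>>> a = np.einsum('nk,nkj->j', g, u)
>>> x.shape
()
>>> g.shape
(17, 7)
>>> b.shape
(17, 7)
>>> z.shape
(7, 7)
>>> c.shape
(5, 11)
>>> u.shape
(17, 7, 7)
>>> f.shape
()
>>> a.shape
(7,)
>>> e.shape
(31, 5)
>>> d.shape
(5, 11, 7)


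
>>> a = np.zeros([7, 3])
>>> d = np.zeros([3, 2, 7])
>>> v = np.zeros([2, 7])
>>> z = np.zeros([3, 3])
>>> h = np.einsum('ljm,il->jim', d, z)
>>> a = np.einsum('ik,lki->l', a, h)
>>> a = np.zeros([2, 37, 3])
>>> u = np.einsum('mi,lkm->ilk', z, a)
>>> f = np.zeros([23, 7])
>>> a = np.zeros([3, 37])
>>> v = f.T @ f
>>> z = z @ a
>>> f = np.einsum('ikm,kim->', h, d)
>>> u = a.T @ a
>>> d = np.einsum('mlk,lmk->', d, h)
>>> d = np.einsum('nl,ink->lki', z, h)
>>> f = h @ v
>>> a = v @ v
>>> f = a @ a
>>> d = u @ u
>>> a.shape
(7, 7)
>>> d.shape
(37, 37)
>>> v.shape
(7, 7)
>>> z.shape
(3, 37)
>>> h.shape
(2, 3, 7)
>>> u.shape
(37, 37)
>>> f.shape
(7, 7)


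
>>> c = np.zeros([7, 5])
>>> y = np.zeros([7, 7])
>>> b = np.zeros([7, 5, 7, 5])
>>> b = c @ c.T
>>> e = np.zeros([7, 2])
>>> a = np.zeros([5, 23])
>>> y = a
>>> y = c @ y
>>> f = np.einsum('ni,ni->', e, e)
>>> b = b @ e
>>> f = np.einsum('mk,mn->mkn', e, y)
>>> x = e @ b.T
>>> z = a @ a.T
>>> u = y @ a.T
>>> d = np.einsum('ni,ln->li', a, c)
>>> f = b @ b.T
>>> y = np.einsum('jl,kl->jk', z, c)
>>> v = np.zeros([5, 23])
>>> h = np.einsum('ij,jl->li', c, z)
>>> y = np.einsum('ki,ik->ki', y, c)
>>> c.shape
(7, 5)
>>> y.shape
(5, 7)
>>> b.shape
(7, 2)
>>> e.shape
(7, 2)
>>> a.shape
(5, 23)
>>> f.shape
(7, 7)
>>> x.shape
(7, 7)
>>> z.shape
(5, 5)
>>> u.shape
(7, 5)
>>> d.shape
(7, 23)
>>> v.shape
(5, 23)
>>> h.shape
(5, 7)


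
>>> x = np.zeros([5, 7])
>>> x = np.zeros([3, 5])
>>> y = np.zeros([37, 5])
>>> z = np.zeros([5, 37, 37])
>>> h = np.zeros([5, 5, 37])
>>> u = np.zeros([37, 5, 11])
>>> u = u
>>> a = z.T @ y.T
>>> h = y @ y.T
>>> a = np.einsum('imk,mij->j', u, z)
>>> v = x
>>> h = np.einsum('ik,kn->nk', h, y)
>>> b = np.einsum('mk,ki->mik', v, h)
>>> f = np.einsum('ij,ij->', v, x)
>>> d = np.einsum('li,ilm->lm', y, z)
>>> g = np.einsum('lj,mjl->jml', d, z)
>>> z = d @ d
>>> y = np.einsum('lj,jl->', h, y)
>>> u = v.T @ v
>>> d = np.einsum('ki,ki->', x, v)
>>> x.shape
(3, 5)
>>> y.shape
()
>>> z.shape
(37, 37)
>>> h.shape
(5, 37)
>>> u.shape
(5, 5)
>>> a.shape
(37,)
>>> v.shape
(3, 5)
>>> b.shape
(3, 37, 5)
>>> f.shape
()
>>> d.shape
()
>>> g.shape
(37, 5, 37)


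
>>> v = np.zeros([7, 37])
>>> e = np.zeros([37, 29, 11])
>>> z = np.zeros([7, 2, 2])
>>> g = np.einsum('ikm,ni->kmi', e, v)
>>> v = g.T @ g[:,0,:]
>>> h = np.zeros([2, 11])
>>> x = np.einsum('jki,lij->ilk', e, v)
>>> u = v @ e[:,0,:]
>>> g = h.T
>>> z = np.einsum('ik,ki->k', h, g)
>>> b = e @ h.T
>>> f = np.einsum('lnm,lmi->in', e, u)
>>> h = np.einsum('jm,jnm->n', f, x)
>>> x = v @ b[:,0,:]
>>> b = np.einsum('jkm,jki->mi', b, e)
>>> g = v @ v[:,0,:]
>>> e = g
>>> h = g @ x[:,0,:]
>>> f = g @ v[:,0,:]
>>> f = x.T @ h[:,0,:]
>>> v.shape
(37, 11, 37)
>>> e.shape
(37, 11, 37)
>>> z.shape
(11,)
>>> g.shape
(37, 11, 37)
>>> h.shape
(37, 11, 2)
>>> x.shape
(37, 11, 2)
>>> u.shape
(37, 11, 11)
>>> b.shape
(2, 11)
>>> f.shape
(2, 11, 2)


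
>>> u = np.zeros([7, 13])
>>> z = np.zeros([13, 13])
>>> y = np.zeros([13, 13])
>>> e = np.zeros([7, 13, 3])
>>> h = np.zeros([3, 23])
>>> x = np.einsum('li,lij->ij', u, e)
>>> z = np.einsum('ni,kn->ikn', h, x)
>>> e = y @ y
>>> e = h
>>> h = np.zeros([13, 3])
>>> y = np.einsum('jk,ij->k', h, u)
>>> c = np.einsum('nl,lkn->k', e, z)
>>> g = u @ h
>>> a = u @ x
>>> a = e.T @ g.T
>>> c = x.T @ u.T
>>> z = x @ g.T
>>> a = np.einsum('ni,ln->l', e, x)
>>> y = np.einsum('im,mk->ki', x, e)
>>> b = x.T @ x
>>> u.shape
(7, 13)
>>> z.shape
(13, 7)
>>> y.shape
(23, 13)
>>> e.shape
(3, 23)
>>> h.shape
(13, 3)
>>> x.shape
(13, 3)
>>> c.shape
(3, 7)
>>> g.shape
(7, 3)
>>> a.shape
(13,)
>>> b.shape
(3, 3)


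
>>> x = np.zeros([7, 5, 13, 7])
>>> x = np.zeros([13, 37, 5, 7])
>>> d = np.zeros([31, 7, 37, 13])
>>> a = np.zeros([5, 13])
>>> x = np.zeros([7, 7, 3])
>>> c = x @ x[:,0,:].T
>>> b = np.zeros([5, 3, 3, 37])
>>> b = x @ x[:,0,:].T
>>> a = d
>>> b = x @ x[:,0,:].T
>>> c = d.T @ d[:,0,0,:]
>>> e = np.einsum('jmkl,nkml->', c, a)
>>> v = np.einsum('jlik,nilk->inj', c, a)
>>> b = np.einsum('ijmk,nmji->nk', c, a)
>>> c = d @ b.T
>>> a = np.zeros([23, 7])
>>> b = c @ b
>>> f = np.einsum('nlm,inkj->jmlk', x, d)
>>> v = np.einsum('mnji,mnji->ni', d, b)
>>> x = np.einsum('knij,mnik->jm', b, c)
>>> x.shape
(13, 31)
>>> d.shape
(31, 7, 37, 13)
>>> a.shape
(23, 7)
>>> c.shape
(31, 7, 37, 31)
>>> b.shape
(31, 7, 37, 13)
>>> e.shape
()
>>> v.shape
(7, 13)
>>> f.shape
(13, 3, 7, 37)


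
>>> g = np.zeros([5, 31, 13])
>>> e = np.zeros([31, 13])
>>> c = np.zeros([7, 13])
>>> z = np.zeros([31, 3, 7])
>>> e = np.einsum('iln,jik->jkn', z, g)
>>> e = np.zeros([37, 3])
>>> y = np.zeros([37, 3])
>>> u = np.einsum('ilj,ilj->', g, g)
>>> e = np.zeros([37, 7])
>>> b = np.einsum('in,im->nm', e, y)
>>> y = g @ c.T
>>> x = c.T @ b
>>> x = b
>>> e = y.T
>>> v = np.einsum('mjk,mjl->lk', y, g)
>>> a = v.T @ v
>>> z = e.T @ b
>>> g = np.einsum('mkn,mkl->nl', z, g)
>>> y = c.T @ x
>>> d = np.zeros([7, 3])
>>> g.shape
(3, 13)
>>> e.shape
(7, 31, 5)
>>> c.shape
(7, 13)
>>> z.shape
(5, 31, 3)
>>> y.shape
(13, 3)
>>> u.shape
()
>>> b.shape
(7, 3)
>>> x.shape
(7, 3)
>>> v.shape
(13, 7)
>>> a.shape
(7, 7)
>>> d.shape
(7, 3)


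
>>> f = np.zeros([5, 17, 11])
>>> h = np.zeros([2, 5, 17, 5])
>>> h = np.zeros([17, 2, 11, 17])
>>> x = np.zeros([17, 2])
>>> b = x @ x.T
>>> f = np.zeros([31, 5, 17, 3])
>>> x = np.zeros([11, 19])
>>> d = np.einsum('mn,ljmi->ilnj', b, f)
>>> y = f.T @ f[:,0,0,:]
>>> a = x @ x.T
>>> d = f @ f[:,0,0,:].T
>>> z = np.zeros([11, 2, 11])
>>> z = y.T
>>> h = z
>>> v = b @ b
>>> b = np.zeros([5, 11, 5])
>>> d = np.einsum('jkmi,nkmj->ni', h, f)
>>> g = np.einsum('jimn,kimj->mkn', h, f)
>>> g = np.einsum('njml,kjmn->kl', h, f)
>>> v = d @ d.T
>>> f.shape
(31, 5, 17, 3)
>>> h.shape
(3, 5, 17, 3)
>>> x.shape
(11, 19)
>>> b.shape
(5, 11, 5)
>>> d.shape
(31, 3)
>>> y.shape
(3, 17, 5, 3)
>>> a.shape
(11, 11)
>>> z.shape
(3, 5, 17, 3)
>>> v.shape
(31, 31)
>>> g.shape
(31, 3)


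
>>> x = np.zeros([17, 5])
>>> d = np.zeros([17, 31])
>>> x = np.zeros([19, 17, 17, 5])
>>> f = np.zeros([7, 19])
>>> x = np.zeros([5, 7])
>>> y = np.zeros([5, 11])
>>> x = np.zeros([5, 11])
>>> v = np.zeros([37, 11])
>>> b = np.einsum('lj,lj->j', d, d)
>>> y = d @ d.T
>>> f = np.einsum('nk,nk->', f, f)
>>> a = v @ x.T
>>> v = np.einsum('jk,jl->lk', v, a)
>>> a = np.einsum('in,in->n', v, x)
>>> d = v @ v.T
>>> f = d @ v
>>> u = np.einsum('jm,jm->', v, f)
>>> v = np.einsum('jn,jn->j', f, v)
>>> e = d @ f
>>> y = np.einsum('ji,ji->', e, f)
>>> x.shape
(5, 11)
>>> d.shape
(5, 5)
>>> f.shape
(5, 11)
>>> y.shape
()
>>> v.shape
(5,)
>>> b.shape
(31,)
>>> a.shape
(11,)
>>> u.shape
()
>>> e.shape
(5, 11)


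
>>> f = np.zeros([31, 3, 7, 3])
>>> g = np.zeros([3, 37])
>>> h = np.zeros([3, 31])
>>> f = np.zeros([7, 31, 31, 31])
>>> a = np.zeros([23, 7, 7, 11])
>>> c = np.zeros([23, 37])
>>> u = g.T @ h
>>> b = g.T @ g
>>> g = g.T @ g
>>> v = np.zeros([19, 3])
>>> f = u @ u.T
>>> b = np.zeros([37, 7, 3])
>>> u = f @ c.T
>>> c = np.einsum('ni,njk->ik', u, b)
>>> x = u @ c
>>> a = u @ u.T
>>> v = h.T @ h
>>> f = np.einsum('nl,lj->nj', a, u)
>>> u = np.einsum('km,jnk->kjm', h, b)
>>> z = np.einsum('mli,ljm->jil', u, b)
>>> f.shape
(37, 23)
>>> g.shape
(37, 37)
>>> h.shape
(3, 31)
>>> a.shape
(37, 37)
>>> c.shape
(23, 3)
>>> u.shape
(3, 37, 31)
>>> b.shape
(37, 7, 3)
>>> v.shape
(31, 31)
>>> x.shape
(37, 3)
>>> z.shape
(7, 31, 37)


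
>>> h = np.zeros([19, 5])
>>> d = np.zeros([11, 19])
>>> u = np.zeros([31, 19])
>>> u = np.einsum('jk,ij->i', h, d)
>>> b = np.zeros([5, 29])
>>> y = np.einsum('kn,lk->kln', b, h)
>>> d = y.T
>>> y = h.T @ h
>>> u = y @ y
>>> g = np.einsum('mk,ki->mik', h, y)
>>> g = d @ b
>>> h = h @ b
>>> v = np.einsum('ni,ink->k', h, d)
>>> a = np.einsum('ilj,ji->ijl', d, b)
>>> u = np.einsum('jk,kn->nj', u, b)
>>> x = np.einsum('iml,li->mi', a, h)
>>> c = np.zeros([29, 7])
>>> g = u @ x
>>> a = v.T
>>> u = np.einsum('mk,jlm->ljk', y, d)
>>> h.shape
(19, 29)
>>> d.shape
(29, 19, 5)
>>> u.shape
(19, 29, 5)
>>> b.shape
(5, 29)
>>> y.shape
(5, 5)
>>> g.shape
(29, 29)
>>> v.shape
(5,)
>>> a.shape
(5,)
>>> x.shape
(5, 29)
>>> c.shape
(29, 7)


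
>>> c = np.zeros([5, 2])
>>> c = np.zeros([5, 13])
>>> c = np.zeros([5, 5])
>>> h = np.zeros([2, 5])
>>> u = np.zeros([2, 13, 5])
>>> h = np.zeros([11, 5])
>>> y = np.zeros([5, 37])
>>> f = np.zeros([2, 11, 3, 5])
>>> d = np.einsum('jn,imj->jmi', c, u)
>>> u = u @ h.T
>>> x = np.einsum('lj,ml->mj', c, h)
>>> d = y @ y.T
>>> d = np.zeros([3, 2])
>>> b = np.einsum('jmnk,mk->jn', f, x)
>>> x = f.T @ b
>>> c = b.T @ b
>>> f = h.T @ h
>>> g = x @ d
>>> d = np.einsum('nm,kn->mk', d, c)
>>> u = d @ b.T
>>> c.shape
(3, 3)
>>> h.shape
(11, 5)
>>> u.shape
(2, 2)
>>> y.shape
(5, 37)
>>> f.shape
(5, 5)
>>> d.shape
(2, 3)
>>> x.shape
(5, 3, 11, 3)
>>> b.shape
(2, 3)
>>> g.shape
(5, 3, 11, 2)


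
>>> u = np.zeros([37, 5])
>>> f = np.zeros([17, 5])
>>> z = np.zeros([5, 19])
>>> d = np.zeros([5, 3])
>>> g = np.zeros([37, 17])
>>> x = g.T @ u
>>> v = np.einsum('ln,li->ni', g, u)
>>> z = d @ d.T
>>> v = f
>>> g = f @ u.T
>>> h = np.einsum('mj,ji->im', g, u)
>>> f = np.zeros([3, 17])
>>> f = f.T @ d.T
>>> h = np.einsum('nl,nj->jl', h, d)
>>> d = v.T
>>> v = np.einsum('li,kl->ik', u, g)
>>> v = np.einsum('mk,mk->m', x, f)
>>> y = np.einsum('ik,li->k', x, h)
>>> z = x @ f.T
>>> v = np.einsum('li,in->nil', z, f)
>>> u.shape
(37, 5)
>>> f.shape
(17, 5)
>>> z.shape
(17, 17)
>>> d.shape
(5, 17)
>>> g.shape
(17, 37)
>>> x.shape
(17, 5)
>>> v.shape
(5, 17, 17)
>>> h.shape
(3, 17)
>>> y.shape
(5,)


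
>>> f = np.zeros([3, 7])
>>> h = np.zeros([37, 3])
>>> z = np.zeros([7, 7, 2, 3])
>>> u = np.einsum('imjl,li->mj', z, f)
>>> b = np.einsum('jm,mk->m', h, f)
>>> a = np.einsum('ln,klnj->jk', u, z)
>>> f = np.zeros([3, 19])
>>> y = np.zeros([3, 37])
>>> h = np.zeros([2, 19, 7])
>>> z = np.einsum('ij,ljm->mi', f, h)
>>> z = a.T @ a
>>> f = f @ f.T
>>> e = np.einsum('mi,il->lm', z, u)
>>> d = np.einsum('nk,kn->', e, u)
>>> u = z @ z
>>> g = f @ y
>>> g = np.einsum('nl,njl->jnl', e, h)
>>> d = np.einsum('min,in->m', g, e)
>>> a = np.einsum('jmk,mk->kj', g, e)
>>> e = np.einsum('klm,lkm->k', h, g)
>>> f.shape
(3, 3)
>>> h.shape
(2, 19, 7)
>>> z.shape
(7, 7)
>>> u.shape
(7, 7)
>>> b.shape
(3,)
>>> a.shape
(7, 19)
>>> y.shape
(3, 37)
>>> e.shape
(2,)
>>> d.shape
(19,)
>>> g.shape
(19, 2, 7)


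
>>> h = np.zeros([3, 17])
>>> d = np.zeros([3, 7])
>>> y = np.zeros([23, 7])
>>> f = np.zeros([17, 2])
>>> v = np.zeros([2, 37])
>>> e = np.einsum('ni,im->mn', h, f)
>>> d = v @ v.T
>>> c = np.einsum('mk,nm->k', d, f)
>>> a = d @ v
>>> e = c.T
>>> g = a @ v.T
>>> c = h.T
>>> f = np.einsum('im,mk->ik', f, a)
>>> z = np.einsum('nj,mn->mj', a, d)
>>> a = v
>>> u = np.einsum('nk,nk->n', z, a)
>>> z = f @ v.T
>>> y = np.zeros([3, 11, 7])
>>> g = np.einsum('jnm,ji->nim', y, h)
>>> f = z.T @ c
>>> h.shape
(3, 17)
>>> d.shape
(2, 2)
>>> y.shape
(3, 11, 7)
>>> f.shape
(2, 3)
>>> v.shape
(2, 37)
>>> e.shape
(2,)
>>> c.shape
(17, 3)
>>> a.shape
(2, 37)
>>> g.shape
(11, 17, 7)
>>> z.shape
(17, 2)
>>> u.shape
(2,)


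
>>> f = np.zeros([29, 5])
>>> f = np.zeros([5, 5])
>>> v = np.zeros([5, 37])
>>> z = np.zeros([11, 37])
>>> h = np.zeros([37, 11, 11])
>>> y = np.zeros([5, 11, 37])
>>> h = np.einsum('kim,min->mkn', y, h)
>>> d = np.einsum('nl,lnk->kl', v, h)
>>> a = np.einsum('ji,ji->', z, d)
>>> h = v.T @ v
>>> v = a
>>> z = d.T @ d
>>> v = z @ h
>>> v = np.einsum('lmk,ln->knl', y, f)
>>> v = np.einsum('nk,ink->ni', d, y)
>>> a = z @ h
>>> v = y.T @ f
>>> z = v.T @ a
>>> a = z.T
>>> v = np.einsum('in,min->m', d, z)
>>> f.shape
(5, 5)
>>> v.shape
(5,)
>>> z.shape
(5, 11, 37)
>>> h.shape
(37, 37)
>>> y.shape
(5, 11, 37)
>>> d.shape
(11, 37)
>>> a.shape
(37, 11, 5)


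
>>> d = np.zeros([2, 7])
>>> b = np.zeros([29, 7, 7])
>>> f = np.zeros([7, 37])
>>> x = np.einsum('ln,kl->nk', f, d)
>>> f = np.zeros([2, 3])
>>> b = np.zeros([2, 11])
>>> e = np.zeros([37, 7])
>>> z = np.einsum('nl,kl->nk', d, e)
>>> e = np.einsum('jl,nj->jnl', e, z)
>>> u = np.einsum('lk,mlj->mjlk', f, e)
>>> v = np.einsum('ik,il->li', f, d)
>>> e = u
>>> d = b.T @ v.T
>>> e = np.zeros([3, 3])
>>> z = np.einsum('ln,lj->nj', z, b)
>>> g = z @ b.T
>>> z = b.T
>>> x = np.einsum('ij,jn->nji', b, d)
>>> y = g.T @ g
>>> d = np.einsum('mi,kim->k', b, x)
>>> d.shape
(7,)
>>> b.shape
(2, 11)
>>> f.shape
(2, 3)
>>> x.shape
(7, 11, 2)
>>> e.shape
(3, 3)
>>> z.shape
(11, 2)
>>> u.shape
(37, 7, 2, 3)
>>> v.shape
(7, 2)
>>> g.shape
(37, 2)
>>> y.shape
(2, 2)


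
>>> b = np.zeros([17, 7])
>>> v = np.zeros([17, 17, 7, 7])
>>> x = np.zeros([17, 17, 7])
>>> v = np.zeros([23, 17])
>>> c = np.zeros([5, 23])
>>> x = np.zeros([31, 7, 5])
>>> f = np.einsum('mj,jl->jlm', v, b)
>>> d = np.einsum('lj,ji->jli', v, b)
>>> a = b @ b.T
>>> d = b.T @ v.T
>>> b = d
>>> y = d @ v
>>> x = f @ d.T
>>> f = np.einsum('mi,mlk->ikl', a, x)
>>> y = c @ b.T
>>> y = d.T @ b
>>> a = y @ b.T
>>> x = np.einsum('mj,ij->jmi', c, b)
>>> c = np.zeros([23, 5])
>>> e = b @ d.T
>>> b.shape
(7, 23)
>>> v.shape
(23, 17)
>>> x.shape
(23, 5, 7)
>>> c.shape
(23, 5)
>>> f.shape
(17, 7, 7)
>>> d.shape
(7, 23)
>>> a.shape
(23, 7)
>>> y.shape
(23, 23)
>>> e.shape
(7, 7)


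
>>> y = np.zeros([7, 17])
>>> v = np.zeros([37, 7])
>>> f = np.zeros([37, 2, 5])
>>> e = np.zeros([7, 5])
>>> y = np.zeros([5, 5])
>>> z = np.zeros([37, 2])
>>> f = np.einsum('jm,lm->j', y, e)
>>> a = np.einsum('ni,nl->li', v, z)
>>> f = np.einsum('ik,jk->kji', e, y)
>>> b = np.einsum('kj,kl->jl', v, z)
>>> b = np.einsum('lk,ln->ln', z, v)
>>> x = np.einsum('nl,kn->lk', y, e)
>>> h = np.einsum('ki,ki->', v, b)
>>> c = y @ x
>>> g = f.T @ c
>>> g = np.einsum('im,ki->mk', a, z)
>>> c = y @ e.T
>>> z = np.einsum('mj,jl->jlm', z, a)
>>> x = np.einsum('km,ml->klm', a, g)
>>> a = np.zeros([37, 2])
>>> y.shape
(5, 5)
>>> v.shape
(37, 7)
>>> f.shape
(5, 5, 7)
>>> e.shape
(7, 5)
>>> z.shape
(2, 7, 37)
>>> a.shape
(37, 2)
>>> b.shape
(37, 7)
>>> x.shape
(2, 37, 7)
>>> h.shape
()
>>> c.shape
(5, 7)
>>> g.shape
(7, 37)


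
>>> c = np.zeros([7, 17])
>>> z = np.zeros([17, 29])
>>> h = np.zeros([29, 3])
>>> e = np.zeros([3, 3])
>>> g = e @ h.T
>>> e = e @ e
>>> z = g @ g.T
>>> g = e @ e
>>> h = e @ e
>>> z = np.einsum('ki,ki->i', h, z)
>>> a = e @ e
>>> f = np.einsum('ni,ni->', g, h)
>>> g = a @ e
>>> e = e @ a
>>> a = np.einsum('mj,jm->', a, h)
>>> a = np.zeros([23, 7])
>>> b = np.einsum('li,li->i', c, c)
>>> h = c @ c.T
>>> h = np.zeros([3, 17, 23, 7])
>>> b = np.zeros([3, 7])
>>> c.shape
(7, 17)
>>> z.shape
(3,)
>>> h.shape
(3, 17, 23, 7)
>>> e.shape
(3, 3)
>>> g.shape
(3, 3)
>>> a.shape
(23, 7)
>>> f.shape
()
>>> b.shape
(3, 7)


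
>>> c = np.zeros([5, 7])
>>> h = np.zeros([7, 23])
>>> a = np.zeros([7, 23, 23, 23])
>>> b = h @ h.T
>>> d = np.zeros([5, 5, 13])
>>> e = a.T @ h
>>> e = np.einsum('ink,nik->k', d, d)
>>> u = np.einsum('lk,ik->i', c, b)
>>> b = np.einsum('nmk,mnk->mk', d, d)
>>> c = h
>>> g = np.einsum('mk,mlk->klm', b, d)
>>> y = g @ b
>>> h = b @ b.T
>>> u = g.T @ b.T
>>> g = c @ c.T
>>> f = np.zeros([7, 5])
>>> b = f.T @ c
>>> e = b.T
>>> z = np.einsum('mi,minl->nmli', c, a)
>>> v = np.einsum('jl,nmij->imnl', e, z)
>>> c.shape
(7, 23)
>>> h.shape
(5, 5)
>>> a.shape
(7, 23, 23, 23)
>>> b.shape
(5, 23)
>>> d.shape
(5, 5, 13)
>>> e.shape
(23, 5)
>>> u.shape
(5, 5, 5)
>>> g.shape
(7, 7)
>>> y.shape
(13, 5, 13)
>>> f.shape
(7, 5)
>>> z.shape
(23, 7, 23, 23)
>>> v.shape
(23, 7, 23, 5)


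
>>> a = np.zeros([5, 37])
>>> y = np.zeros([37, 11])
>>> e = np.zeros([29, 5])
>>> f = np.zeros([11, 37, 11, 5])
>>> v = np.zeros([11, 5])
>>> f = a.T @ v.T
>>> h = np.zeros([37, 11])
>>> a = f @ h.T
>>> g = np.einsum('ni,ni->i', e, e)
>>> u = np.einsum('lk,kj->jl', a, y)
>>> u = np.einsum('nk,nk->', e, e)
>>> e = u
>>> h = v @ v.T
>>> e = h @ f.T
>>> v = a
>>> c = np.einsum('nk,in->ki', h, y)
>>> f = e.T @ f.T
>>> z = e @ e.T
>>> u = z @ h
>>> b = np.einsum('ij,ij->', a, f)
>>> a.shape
(37, 37)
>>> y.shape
(37, 11)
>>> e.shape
(11, 37)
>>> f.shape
(37, 37)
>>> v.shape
(37, 37)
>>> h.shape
(11, 11)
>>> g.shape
(5,)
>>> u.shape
(11, 11)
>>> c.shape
(11, 37)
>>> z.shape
(11, 11)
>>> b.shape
()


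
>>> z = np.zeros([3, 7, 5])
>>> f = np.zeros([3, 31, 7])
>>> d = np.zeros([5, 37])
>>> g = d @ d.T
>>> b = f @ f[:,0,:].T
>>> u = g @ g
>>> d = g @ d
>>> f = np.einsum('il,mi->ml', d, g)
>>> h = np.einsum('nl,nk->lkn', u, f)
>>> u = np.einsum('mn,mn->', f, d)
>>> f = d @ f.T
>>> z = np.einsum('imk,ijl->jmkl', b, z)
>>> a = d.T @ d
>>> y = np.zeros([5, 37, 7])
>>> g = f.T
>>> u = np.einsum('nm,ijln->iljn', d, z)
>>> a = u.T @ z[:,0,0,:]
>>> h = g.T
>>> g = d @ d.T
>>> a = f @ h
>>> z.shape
(7, 31, 3, 5)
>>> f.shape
(5, 5)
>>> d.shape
(5, 37)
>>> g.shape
(5, 5)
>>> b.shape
(3, 31, 3)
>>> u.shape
(7, 3, 31, 5)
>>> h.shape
(5, 5)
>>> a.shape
(5, 5)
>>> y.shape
(5, 37, 7)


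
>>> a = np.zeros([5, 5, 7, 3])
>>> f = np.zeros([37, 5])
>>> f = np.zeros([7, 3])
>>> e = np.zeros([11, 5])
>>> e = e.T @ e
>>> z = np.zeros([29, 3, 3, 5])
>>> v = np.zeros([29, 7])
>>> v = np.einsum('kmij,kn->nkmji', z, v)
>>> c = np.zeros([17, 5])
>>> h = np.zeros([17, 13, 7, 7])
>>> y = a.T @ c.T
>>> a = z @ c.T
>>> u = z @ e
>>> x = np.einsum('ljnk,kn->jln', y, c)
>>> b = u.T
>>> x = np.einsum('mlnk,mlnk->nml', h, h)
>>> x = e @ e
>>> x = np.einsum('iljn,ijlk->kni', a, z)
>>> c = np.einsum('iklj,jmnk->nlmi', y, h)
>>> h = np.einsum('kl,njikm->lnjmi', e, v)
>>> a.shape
(29, 3, 3, 17)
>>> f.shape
(7, 3)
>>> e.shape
(5, 5)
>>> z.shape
(29, 3, 3, 5)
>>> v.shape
(7, 29, 3, 5, 3)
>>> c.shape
(7, 5, 13, 3)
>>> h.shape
(5, 7, 29, 3, 3)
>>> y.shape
(3, 7, 5, 17)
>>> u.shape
(29, 3, 3, 5)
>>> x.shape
(5, 17, 29)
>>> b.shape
(5, 3, 3, 29)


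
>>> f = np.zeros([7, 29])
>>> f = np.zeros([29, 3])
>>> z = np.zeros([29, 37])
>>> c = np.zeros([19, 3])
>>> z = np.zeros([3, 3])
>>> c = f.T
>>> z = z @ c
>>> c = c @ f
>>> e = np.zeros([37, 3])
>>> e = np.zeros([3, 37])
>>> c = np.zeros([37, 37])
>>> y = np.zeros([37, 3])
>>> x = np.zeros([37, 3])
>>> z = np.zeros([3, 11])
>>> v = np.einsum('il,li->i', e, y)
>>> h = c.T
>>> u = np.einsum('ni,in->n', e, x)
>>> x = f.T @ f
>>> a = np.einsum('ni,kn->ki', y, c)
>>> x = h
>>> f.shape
(29, 3)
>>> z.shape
(3, 11)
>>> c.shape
(37, 37)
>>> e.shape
(3, 37)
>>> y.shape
(37, 3)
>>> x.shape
(37, 37)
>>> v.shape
(3,)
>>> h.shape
(37, 37)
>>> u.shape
(3,)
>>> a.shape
(37, 3)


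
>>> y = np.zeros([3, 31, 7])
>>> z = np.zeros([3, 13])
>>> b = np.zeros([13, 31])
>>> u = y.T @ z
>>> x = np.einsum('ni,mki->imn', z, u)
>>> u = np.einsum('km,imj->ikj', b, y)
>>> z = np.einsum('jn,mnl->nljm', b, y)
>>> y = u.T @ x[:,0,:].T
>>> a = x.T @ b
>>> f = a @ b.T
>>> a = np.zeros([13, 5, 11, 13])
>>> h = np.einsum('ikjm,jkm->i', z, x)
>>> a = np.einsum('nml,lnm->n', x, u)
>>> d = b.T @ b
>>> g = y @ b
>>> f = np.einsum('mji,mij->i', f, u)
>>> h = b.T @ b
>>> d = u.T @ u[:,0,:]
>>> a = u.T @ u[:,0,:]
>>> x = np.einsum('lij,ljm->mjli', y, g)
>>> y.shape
(7, 13, 13)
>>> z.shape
(31, 7, 13, 3)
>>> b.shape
(13, 31)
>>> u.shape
(3, 13, 7)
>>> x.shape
(31, 13, 7, 13)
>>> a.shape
(7, 13, 7)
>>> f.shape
(13,)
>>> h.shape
(31, 31)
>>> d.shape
(7, 13, 7)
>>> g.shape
(7, 13, 31)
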